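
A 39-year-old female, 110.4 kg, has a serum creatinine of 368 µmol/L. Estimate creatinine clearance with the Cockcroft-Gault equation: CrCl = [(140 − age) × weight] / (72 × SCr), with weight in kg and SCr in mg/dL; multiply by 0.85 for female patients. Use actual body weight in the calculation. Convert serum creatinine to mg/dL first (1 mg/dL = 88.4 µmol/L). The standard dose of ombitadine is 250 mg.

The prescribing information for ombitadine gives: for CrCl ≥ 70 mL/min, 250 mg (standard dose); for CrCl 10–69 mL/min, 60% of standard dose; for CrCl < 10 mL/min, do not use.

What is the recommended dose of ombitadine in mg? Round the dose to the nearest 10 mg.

SCr = 368 / 88.4 = 4.163 mg/dL
CrCl = (140 − 39) × 110.4 / (72 × 4.163) × 0.85 = 11150.4 / 299.74 × 0.85 ≈ 31.6 mL/min
CrCl ≈ 32 mL/min → bracket 10–69 mL/min.
60% of 250 mg = 150 mg

150 mg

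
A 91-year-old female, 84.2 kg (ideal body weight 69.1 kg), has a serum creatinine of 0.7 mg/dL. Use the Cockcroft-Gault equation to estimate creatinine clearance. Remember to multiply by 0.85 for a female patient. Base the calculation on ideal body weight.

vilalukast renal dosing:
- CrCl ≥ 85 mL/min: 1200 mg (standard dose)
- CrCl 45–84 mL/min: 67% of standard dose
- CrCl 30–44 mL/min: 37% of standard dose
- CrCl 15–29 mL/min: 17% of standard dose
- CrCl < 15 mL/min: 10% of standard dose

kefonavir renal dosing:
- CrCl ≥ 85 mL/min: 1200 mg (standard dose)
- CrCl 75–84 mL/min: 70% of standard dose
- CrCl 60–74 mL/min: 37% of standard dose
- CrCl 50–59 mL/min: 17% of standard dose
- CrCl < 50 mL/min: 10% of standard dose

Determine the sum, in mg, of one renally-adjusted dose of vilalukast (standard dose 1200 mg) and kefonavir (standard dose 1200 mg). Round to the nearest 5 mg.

1010 mg

CrCl = (140 − 91) × 69.1 / (72 × 0.7) × 0.85 = 3385.9 / 50.40 × 0.85 ≈ 57.1 mL/min
CrCl ≈ 57 mL/min.
vilalukast: 45–84 mL/min → 67% of 1200 mg = 804 mg.
kefonavir: 50–59 mL/min → 17% of 1200 mg = 204 mg.
Total = 804 + 204 = 1008 mg.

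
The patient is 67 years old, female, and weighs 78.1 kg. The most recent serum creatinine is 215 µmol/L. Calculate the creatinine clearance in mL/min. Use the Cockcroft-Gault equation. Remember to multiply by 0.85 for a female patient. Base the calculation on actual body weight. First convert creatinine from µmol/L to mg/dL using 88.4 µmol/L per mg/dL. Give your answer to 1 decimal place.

SCr = 215 / 88.4 = 2.432 mg/dL
CrCl = (140 − 67) × 78.1 / (72 × 2.432) × 0.85 = 5701.3 / 175.10 × 0.85 ≈ 27.7 mL/min

27.7 mL/min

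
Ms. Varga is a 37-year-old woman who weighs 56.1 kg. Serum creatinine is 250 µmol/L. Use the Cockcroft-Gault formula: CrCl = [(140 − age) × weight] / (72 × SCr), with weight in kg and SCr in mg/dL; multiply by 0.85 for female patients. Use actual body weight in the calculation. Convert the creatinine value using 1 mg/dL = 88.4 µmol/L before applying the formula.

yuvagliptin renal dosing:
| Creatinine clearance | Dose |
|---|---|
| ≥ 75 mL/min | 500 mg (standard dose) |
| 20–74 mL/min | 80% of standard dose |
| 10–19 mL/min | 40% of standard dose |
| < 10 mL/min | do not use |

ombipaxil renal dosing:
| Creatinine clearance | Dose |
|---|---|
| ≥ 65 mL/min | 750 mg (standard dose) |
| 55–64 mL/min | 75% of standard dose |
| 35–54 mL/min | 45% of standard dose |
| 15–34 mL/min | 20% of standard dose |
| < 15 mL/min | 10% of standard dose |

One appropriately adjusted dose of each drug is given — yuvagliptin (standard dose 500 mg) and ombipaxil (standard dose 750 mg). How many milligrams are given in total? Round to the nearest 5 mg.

SCr = 250 / 88.4 = 2.828 mg/dL
CrCl = (140 − 37) × 56.1 / (72 × 2.828) × 0.85 = 5778.3 / 203.62 × 0.85 ≈ 24.1 mL/min
CrCl ≈ 24 mL/min.
yuvagliptin: 20–74 mL/min → 80% of 500 mg = 400 mg.
ombipaxil: 15–34 mL/min → 20% of 750 mg = 150 mg.
Total = 400 + 150 = 550 mg.

550 mg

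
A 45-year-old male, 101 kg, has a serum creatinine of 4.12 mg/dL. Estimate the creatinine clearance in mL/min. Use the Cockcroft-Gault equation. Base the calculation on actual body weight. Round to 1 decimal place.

32.3 mL/min

CrCl = (140 − 45) × 101 / (72 × 4.12) = 9595.0 / 296.64 ≈ 32.3 mL/min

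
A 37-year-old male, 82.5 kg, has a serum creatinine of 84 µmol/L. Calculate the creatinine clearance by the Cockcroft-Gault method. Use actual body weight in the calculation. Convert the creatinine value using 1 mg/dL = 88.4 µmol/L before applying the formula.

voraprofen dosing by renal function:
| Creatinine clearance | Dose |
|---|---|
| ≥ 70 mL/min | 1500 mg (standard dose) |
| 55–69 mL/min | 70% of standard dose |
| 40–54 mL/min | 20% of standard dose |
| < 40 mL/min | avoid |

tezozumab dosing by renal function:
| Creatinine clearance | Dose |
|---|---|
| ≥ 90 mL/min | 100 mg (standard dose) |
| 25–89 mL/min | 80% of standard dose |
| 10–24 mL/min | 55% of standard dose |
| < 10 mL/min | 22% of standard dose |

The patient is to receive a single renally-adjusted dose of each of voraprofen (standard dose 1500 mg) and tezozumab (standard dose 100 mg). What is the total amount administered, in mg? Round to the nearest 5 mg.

SCr = 84 / 88.4 = 0.95 mg/dL
CrCl = (140 − 37) × 82.5 / (72 × 0.95) = 8497.5 / 68.40 ≈ 124.2 mL/min
CrCl ≈ 124 mL/min.
voraprofen: ≥ 70 mL/min → 100% of 1500 mg = 1500 mg.
tezozumab: ≥ 90 mL/min → 100% of 100 mg = 100 mg.
Total = 1500 + 100 = 1600 mg.

1600 mg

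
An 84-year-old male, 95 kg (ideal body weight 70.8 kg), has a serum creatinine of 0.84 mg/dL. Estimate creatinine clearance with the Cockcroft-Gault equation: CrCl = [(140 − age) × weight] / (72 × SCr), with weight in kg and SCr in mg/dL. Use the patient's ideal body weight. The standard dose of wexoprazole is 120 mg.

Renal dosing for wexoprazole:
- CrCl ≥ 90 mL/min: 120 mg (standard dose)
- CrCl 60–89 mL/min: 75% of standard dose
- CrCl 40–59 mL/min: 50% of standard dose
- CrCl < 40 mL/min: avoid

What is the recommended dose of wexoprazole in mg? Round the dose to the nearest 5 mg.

90 mg

CrCl = (140 − 84) × 70.8 / (72 × 0.84) = 3964.8 / 60.48 ≈ 65.6 mL/min
CrCl ≈ 66 mL/min → bracket 60–89 mL/min.
75% of 120 mg = 90 mg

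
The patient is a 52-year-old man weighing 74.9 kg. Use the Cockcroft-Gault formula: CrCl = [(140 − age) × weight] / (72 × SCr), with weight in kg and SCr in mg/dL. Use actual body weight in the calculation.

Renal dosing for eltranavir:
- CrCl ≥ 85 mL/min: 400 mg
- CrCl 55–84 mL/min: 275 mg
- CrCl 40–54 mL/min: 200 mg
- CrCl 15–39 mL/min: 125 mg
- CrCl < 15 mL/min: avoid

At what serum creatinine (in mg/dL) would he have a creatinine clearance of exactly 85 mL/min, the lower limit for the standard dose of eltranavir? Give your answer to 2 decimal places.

Standard dose requires CrCl ≥ 85 mL/min.
Set (140 − 52) × 74.9 / (72 × SCr) = 85
SCr = (140 − 52) × 74.9 / (72 × 85) = 1.077 mg/dL

1.08 mg/dL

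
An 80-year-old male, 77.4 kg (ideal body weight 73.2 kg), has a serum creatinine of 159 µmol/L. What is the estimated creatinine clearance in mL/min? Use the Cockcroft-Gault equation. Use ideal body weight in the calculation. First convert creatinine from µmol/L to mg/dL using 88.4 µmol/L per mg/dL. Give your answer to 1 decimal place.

SCr = 159 / 88.4 = 1.799 mg/dL
CrCl = (140 − 80) × 73.2 / (72 × 1.799) = 4392.0 / 129.53 ≈ 33.9 mL/min

33.9 mL/min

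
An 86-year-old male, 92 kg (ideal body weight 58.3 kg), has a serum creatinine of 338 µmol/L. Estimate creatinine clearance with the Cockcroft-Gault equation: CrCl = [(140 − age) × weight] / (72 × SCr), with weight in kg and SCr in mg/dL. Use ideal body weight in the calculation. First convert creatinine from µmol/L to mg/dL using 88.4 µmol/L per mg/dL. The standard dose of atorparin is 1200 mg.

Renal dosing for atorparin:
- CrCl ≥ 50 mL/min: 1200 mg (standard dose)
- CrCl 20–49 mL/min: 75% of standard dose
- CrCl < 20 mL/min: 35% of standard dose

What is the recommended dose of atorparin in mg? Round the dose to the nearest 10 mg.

SCr = 338 / 88.4 = 3.824 mg/dL
CrCl = (140 − 86) × 58.3 / (72 × 3.824) = 3148.2 / 275.33 ≈ 11.4 mL/min
CrCl ≈ 11 mL/min → bracket < 20 mL/min.
35% of 1200 mg = 420 mg

420 mg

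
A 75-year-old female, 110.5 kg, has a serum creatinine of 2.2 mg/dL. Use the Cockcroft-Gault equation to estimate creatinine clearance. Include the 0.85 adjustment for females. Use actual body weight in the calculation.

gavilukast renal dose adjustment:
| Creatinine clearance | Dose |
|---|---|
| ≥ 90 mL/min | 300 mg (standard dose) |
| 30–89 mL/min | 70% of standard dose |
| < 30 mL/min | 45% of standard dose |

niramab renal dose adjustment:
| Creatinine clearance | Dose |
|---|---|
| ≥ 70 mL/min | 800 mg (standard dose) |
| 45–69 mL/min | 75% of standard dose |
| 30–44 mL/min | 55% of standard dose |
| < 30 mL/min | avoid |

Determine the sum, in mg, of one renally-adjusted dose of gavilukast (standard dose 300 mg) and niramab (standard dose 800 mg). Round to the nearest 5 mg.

CrCl = (140 − 75) × 110.5 / (72 × 2.2) × 0.85 = 7182.5 / 158.40 × 0.85 ≈ 38.5 mL/min
CrCl ≈ 39 mL/min.
gavilukast: 30–89 mL/min → 70% of 300 mg = 210 mg.
niramab: 30–44 mL/min → 55% of 800 mg = 440 mg.
Total = 210 + 440 = 650 mg.

650 mg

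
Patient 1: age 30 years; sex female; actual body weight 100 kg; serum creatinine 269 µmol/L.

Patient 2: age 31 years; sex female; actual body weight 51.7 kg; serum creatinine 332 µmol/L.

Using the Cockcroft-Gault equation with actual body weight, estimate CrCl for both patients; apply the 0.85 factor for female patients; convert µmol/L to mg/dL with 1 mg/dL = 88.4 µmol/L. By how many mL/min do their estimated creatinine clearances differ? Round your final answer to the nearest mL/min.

Patient 1: SCr = 269 / 88.4 = 3.043 mg/dL
Patient 1: CrCl = (140 − 30) × 100 / (72 × 3.043) × 0.85 = 11000.0 / 219.10 × 0.85 ≈ 42.7 mL/min
Patient 2: SCr = 332 / 88.4 = 3.756 mg/dL
Patient 2: CrCl = (140 − 31) × 51.7 / (72 × 3.756) × 0.85 = 5635.3 / 270.43 × 0.85 ≈ 17.7 mL/min
|42.7 − 17.7| = 25.0 mL/min

25 mL/min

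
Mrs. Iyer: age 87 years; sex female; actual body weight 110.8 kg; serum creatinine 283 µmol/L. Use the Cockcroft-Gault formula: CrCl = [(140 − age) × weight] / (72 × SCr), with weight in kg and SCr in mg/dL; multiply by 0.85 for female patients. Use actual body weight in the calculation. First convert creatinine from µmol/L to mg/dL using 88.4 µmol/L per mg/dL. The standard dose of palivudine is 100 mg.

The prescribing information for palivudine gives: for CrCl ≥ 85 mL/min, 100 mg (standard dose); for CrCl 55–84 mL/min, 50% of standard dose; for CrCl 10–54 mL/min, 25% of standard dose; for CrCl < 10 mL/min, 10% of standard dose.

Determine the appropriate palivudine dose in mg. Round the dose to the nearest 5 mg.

SCr = 283 / 88.4 = 3.201 mg/dL
CrCl = (140 − 87) × 110.8 / (72 × 3.201) × 0.85 = 5872.4 / 230.47 × 0.85 ≈ 21.7 mL/min
CrCl ≈ 22 mL/min → bracket 10–54 mL/min.
25% of 100 mg = 25 mg

25 mg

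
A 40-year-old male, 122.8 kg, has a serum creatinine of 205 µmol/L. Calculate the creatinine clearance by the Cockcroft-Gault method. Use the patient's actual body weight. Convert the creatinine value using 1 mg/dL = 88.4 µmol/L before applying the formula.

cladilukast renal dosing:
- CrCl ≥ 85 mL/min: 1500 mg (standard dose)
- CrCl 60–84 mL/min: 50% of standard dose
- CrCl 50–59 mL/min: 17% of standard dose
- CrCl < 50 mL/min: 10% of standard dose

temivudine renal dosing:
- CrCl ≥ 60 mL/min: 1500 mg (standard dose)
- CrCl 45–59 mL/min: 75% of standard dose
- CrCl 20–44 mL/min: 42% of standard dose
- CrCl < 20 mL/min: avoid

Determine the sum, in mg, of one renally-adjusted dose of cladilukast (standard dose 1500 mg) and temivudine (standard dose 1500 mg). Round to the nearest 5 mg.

SCr = 205 / 88.4 = 2.319 mg/dL
CrCl = (140 − 40) × 122.8 / (72 × 2.319) = 12280.0 / 166.97 ≈ 73.5 mL/min
CrCl ≈ 74 mL/min.
cladilukast: 60–84 mL/min → 50% of 1500 mg = 750 mg.
temivudine: ≥ 60 mL/min → 100% of 1500 mg = 1500 mg.
Total = 750 + 1500 = 2250 mg.

2250 mg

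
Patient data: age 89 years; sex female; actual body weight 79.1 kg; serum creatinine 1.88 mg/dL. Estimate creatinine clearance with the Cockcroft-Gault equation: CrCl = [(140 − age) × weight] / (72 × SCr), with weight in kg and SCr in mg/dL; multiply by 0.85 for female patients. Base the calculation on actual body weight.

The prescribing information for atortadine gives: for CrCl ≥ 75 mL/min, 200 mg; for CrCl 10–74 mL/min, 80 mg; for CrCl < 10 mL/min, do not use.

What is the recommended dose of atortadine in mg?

CrCl = (140 − 89) × 79.1 / (72 × 1.88) × 0.85 = 4034.1 / 135.36 × 0.85 ≈ 25.3 mL/min
CrCl ≈ 25 mL/min → bracket 10–74 mL/min.
Dose for this bracket: 80 mg.

80 mg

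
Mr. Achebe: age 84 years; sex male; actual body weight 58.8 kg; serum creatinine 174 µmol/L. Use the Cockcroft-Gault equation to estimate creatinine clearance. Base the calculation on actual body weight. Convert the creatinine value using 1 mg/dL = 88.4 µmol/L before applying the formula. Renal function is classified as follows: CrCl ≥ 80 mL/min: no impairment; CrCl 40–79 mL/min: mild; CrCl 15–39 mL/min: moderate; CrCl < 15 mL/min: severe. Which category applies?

moderate

SCr = 174 / 88.4 = 1.968 mg/dL
CrCl = (140 − 84) × 58.8 / (72 × 1.968) = 3292.8 / 141.70 ≈ 23.2 mL/min
23 mL/min falls in the 'moderate' range.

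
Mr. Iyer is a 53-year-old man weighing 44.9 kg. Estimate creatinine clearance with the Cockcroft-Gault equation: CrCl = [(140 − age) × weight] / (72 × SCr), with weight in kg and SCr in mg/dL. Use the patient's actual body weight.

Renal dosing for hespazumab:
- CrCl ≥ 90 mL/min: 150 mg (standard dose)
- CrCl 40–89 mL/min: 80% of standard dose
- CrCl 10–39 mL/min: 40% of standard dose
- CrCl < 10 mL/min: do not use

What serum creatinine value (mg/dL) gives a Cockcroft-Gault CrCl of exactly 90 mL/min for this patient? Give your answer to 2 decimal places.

0.60 mg/dL

Standard dose requires CrCl ≥ 90 mL/min.
Set (140 − 53) × 44.9 / (72 × SCr) = 90
SCr = (140 − 53) × 44.9 / (72 × 90) = 0.603 mg/dL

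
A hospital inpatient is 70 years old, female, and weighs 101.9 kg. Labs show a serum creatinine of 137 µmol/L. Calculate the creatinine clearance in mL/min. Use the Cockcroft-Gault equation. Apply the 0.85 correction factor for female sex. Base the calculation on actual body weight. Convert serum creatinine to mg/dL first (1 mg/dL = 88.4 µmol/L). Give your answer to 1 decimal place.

SCr = 137 / 88.4 = 1.55 mg/dL
CrCl = (140 − 70) × 101.9 / (72 × 1.55) × 0.85 = 7133.0 / 111.60 × 0.85 ≈ 54.3 mL/min

54.3 mL/min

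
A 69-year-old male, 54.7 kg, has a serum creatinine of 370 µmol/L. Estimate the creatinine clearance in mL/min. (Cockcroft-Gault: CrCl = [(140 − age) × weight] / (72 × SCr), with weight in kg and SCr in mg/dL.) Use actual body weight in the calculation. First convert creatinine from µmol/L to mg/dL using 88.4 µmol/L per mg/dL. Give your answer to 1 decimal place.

12.9 mL/min

SCr = 370 / 88.4 = 4.186 mg/dL
CrCl = (140 − 69) × 54.7 / (72 × 4.186) = 3883.7 / 301.39 ≈ 12.9 mL/min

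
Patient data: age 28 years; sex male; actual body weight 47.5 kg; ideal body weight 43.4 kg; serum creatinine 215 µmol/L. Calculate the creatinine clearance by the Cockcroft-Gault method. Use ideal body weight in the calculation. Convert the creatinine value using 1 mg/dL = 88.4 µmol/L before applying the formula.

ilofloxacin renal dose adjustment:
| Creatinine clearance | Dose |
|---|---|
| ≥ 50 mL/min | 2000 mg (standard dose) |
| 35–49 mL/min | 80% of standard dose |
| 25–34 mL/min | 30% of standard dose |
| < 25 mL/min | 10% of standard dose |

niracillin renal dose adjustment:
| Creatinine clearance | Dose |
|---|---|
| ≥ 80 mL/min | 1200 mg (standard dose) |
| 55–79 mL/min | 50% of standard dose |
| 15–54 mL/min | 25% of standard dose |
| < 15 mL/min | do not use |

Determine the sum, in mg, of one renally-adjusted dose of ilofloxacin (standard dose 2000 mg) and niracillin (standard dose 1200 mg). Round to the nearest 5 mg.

SCr = 215 / 88.4 = 2.432 mg/dL
CrCl = (140 − 28) × 43.4 / (72 × 2.432) = 4860.8 / 175.10 ≈ 27.8 mL/min
CrCl ≈ 28 mL/min.
ilofloxacin: 25–34 mL/min → 30% of 2000 mg = 600 mg.
niracillin: 15–54 mL/min → 25% of 1200 mg = 300 mg.
Total = 600 + 300 = 900 mg.

900 mg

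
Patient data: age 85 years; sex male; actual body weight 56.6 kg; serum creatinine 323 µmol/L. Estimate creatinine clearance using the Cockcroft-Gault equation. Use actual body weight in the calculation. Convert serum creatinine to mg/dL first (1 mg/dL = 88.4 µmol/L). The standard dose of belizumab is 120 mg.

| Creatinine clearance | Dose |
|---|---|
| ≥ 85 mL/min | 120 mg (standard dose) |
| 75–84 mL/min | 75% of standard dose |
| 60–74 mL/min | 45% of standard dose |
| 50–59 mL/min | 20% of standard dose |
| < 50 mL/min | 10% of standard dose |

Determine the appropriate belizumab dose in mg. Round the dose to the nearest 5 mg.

10 mg

SCr = 323 / 88.4 = 3.654 mg/dL
CrCl = (140 − 85) × 56.6 / (72 × 3.654) = 3113.0 / 263.09 ≈ 11.8 mL/min
CrCl ≈ 12 mL/min → bracket < 50 mL/min.
10% of 120 mg = 12 mg → 10 mg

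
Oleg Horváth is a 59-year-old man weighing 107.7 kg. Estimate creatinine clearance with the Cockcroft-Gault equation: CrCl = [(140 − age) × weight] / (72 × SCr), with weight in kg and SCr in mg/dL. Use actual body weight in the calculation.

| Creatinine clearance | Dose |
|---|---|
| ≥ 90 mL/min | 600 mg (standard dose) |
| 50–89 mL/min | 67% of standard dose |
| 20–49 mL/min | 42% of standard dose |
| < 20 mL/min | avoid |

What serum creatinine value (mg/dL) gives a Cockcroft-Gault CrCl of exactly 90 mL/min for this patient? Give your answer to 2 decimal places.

Standard dose requires CrCl ≥ 90 mL/min.
Set (140 − 59) × 107.7 / (72 × SCr) = 90
SCr = (140 − 59) × 107.7 / (72 × 90) = 1.346 mg/dL

1.35 mg/dL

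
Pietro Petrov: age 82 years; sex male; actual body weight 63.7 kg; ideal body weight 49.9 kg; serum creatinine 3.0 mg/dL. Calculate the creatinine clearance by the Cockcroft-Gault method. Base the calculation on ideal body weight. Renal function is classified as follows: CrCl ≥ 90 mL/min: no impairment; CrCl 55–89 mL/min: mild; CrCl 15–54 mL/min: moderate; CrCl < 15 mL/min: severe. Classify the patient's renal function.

severe

CrCl = (140 − 82) × 49.9 / (72 × 3) = 2894.2 / 216.00 ≈ 13.4 mL/min
13 mL/min falls in the 'severe' range.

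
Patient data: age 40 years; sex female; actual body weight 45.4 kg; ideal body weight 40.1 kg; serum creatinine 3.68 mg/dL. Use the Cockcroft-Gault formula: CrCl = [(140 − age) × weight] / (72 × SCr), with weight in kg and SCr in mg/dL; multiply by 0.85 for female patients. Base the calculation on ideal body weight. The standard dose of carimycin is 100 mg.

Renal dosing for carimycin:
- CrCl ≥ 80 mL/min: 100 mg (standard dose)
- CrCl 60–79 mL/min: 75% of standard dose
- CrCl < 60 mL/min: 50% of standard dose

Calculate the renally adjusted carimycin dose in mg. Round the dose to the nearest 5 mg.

50 mg

CrCl = (140 − 40) × 40.1 / (72 × 3.68) × 0.85 = 4010.0 / 264.96 × 0.85 ≈ 12.9 mL/min
CrCl ≈ 13 mL/min → bracket < 60 mL/min.
50% of 100 mg = 50 mg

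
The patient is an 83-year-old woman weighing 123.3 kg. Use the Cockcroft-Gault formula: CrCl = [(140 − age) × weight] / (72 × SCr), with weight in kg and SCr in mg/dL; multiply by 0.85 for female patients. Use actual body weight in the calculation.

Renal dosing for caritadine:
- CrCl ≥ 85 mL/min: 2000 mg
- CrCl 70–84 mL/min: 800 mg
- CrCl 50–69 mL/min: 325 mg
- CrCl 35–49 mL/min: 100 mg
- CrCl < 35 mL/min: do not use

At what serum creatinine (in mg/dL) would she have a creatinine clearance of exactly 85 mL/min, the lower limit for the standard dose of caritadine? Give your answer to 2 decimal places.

0.98 mg/dL

Standard dose requires CrCl ≥ 85 mL/min.
Set (140 − 83) × 123.3 × 0.85 / (72 × SCr) = 85
SCr = (140 − 83) × 123.3 × 0.85 / (72 × 85) = 0.976 mg/dL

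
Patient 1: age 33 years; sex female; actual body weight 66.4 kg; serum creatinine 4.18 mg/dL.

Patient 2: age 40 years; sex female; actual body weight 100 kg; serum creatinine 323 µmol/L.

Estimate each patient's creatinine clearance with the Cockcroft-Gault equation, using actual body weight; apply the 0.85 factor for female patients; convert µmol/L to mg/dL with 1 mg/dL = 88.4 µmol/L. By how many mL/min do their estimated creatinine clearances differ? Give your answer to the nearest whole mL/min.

12 mL/min

Patient 1: CrCl = (140 − 33) × 66.4 / (72 × 4.18) × 0.85 = 7104.8 / 300.96 × 0.85 ≈ 20.1 mL/min
Patient 2: SCr = 323 / 88.4 = 3.654 mg/dL
Patient 2: CrCl = (140 − 40) × 100 / (72 × 3.654) × 0.85 = 10000.0 / 263.09 × 0.85 ≈ 32.3 mL/min
|20.1 − 32.3| = 12.2 mL/min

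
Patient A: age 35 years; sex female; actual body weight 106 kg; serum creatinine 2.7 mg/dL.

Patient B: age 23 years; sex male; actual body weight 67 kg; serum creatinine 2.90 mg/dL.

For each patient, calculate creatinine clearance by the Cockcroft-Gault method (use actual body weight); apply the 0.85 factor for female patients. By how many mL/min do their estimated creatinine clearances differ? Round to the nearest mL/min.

11 mL/min

Patient A: CrCl = (140 − 35) × 106 / (72 × 2.7) × 0.85 = 11130.0 / 194.40 × 0.85 ≈ 48.7 mL/min
Patient B: CrCl = (140 − 23) × 67 / (72 × 2.9) = 7839.0 / 208.80 ≈ 37.5 mL/min
|48.7 − 37.5| = 11.2 mL/min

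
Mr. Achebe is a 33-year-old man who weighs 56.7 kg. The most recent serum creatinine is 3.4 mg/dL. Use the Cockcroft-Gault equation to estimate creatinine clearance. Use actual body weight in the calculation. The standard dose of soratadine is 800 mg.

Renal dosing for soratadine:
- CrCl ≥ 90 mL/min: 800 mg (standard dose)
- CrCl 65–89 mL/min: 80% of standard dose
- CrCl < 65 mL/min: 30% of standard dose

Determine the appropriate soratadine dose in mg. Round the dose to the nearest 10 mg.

240 mg

CrCl = (140 − 33) × 56.7 / (72 × 3.4) = 6066.9 / 244.80 ≈ 24.8 mL/min
CrCl ≈ 25 mL/min → bracket < 65 mL/min.
30% of 800 mg = 240 mg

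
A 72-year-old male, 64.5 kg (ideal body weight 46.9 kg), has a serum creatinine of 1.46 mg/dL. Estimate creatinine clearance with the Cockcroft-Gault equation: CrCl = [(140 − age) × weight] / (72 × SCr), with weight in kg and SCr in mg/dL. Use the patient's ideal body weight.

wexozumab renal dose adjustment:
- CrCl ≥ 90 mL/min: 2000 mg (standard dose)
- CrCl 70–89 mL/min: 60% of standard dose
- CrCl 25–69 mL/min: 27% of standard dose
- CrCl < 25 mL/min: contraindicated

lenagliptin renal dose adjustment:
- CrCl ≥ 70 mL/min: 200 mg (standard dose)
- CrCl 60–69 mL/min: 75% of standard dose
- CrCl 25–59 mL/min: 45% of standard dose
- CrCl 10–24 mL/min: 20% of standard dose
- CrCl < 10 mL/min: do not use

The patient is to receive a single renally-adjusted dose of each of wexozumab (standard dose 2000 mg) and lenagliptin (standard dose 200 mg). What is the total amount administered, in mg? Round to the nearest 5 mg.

CrCl = (140 − 72) × 46.9 / (72 × 1.46) = 3189.2 / 105.12 ≈ 30.3 mL/min
CrCl ≈ 30 mL/min.
wexozumab: 25–69 mL/min → 27% of 2000 mg = 540 mg.
lenagliptin: 25–59 mL/min → 45% of 200 mg = 90 mg.
Total = 540 + 90 = 630 mg.

630 mg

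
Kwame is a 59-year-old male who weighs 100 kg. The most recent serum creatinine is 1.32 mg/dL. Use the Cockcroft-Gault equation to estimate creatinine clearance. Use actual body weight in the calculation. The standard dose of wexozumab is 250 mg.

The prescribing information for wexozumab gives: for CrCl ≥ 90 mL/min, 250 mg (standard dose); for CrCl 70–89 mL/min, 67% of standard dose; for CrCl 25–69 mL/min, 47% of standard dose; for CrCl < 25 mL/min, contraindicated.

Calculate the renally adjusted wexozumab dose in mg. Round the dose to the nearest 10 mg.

CrCl = (140 − 59) × 100 / (72 × 1.32) = 8100.0 / 95.04 ≈ 85.2 mL/min
CrCl ≈ 85 mL/min → bracket 70–89 mL/min.
67% of 250 mg = 167.5 mg → 170 mg

170 mg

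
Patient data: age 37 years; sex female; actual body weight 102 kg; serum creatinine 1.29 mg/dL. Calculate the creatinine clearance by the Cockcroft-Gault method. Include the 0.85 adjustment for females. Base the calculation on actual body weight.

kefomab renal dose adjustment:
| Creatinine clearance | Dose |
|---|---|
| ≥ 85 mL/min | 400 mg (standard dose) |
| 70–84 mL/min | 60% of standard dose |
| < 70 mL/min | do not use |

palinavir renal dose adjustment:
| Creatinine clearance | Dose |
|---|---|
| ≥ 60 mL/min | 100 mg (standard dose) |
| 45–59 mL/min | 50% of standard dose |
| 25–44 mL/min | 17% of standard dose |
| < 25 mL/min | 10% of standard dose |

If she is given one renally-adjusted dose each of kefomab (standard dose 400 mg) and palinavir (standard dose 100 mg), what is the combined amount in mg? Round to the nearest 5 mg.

500 mg

CrCl = (140 − 37) × 102 / (72 × 1.29) × 0.85 = 10506.0 / 92.88 × 0.85 ≈ 96.1 mL/min
CrCl ≈ 96 mL/min.
kefomab: ≥ 85 mL/min → 100% of 400 mg = 400 mg.
palinavir: ≥ 60 mL/min → 100% of 100 mg = 100 mg.
Total = 400 + 100 = 500 mg.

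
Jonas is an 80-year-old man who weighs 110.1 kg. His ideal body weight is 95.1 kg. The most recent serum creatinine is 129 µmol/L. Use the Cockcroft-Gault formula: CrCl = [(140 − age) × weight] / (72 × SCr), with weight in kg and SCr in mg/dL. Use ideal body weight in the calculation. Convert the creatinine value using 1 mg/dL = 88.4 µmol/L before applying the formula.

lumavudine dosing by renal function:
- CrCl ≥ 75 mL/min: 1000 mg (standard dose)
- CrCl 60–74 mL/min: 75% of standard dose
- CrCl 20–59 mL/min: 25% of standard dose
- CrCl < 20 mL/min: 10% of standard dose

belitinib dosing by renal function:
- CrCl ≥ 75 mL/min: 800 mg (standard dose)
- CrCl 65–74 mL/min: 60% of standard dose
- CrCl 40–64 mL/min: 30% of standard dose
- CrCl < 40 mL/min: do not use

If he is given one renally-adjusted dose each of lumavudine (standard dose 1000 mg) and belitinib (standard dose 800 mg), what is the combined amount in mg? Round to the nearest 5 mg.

SCr = 129 / 88.4 = 1.459 mg/dL
CrCl = (140 − 80) × 95.1 / (72 × 1.459) = 5706.0 / 105.05 ≈ 54.3 mL/min
CrCl ≈ 54 mL/min.
lumavudine: 20–59 mL/min → 25% of 1000 mg = 250 mg.
belitinib: 40–64 mL/min → 30% of 800 mg = 240 mg.
Total = 250 + 240 = 490 mg.

490 mg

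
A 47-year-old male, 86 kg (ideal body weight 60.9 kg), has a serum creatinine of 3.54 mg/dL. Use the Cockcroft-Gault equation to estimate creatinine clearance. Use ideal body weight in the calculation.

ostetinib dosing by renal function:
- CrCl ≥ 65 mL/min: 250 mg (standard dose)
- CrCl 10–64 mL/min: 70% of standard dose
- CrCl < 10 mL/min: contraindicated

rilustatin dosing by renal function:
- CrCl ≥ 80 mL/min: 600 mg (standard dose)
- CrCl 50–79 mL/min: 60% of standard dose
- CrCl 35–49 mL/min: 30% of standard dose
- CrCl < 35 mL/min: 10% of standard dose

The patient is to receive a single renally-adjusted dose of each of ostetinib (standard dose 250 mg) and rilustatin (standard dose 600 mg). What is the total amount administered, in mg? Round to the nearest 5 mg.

235 mg

CrCl = (140 − 47) × 60.9 / (72 × 3.54) = 5663.7 / 254.88 ≈ 22.2 mL/min
CrCl ≈ 22 mL/min.
ostetinib: 10–64 mL/min → 70% of 250 mg = 175 mg.
rilustatin: < 35 mL/min → 10% of 600 mg = 60 mg.
Total = 175 + 60 = 235 mg.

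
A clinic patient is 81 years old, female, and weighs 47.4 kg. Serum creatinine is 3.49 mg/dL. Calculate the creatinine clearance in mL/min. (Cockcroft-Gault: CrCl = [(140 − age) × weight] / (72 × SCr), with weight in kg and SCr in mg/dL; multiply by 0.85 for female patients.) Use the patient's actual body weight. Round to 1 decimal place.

CrCl = (140 − 81) × 47.4 / (72 × 3.49) × 0.85 = 2796.6 / 251.28 × 0.85 ≈ 9.5 mL/min

9.5 mL/min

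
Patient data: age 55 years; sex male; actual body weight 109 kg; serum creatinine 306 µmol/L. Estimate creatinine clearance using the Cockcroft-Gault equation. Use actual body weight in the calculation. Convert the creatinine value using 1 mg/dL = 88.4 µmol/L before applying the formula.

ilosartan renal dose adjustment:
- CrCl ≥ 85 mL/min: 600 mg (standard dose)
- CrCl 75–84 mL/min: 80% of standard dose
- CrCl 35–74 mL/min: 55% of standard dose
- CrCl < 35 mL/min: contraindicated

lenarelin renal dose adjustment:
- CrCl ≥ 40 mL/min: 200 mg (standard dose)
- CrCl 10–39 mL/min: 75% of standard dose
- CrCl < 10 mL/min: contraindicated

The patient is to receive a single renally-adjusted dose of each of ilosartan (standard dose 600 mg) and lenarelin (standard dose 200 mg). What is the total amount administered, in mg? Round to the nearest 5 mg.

480 mg

SCr = 306 / 88.4 = 3.462 mg/dL
CrCl = (140 − 55) × 109 / (72 × 3.462) = 9265.0 / 249.26 ≈ 37.2 mL/min
CrCl ≈ 37 mL/min.
ilosartan: 35–74 mL/min → 55% of 600 mg = 330 mg.
lenarelin: 10–39 mL/min → 75% of 200 mg = 150 mg.
Total = 330 + 150 = 480 mg.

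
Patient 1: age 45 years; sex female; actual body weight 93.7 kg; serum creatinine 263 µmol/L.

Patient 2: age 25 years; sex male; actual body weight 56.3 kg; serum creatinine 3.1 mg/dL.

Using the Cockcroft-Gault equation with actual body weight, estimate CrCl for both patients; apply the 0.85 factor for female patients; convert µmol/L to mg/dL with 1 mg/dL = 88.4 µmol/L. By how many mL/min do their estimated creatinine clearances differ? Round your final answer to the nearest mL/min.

6 mL/min

Patient 1: SCr = 263 / 88.4 = 2.975 mg/dL
Patient 1: CrCl = (140 − 45) × 93.7 / (72 × 2.975) × 0.85 = 8901.5 / 214.20 × 0.85 ≈ 35.3 mL/min
Patient 2: CrCl = (140 − 25) × 56.3 / (72 × 3.1) = 6474.5 / 223.20 ≈ 29.0 mL/min
|35.3 − 29.0| = 6.3 mL/min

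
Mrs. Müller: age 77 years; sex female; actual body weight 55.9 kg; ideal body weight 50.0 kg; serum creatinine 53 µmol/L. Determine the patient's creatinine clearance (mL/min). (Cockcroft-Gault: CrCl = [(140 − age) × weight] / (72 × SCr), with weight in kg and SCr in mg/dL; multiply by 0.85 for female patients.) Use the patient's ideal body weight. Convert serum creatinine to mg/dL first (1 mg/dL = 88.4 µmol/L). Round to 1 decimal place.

62.0 mL/min

SCr = 53 / 88.4 = 0.6 mg/dL
CrCl = (140 − 77) × 50 / (72 × 0.6) × 0.85 = 3150.0 / 43.20 × 0.85 ≈ 62.0 mL/min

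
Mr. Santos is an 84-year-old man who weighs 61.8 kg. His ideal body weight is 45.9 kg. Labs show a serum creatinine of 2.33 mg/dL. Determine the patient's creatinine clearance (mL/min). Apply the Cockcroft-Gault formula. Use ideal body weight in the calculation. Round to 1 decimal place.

15.3 mL/min

CrCl = (140 − 84) × 45.9 / (72 × 2.33) = 2570.4 / 167.76 ≈ 15.3 mL/min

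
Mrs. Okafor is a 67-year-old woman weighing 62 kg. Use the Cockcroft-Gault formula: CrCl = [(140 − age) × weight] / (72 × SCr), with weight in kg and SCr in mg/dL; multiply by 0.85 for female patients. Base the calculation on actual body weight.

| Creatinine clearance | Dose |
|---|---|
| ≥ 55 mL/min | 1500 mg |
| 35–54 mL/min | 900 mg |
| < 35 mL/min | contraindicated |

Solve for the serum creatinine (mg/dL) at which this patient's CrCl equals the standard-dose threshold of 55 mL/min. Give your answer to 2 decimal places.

Standard dose requires CrCl ≥ 55 mL/min.
Set (140 − 67) × 62 × 0.85 / (72 × SCr) = 55
SCr = (140 − 67) × 62 × 0.85 / (72 × 55) = 0.971 mg/dL

0.97 mg/dL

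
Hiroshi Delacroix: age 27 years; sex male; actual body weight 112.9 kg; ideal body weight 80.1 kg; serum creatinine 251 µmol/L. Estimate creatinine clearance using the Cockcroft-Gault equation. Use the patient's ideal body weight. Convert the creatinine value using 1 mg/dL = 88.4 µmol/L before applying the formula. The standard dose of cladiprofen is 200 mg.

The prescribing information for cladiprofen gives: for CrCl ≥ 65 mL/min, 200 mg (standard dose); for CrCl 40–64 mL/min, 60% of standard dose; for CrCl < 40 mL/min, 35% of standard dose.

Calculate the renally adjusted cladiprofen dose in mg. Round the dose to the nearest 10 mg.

120 mg

SCr = 251 / 88.4 = 2.839 mg/dL
CrCl = (140 − 27) × 80.1 / (72 × 2.839) = 9051.3 / 204.41 ≈ 44.3 mL/min
CrCl ≈ 44 mL/min → bracket 40–64 mL/min.
60% of 200 mg = 120 mg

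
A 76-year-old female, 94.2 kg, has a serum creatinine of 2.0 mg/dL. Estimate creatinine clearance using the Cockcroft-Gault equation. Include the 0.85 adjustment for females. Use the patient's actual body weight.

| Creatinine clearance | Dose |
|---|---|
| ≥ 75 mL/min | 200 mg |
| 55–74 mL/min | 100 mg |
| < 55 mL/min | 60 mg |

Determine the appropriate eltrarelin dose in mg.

60 mg

CrCl = (140 − 76) × 94.2 / (72 × 2) × 0.85 = 6028.8 / 144.00 × 0.85 ≈ 35.6 mL/min
CrCl ≈ 36 mL/min → bracket < 55 mL/min.
Dose for this bracket: 60 mg.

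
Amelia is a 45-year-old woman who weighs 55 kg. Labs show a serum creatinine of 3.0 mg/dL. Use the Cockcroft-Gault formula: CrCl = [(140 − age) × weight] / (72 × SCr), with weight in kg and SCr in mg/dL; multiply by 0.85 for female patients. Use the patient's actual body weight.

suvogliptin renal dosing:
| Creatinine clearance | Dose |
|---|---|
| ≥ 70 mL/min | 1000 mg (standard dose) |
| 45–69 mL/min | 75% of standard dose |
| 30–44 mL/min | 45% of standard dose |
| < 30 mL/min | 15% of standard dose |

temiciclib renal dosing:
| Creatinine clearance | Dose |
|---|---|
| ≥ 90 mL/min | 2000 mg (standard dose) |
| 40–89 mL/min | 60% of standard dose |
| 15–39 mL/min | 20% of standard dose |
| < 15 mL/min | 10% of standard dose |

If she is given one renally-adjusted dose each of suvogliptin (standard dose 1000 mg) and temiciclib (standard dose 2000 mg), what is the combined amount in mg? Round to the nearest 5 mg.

550 mg

CrCl = (140 − 45) × 55 / (72 × 3) × 0.85 = 5225.0 / 216.00 × 0.85 ≈ 20.6 mL/min
CrCl ≈ 21 mL/min.
suvogliptin: < 30 mL/min → 15% of 1000 mg = 150 mg.
temiciclib: 15–39 mL/min → 20% of 2000 mg = 400 mg.
Total = 150 + 400 = 550 mg.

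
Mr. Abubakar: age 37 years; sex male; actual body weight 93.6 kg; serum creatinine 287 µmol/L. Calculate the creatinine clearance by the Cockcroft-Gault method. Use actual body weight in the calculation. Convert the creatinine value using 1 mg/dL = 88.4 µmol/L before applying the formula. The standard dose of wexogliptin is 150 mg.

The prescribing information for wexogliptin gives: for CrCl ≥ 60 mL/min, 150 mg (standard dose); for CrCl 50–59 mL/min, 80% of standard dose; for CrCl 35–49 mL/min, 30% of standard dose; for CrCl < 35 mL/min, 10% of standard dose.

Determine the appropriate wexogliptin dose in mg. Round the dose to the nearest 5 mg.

SCr = 287 / 88.4 = 3.247 mg/dL
CrCl = (140 − 37) × 93.6 / (72 × 3.247) = 9640.8 / 233.78 ≈ 41.2 mL/min
CrCl ≈ 41 mL/min → bracket 35–49 mL/min.
30% of 150 mg = 45 mg

45 mg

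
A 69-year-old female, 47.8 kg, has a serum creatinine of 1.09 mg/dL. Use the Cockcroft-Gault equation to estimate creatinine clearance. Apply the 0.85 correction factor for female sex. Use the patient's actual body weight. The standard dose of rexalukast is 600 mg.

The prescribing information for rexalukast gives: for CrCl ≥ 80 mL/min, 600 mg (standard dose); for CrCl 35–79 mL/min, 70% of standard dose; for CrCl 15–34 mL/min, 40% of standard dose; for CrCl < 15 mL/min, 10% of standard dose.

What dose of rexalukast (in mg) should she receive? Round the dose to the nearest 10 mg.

CrCl = (140 − 69) × 47.8 / (72 × 1.09) × 0.85 = 3393.8 / 78.48 × 0.85 ≈ 36.8 mL/min
CrCl ≈ 37 mL/min → bracket 35–79 mL/min.
70% of 600 mg = 420 mg

420 mg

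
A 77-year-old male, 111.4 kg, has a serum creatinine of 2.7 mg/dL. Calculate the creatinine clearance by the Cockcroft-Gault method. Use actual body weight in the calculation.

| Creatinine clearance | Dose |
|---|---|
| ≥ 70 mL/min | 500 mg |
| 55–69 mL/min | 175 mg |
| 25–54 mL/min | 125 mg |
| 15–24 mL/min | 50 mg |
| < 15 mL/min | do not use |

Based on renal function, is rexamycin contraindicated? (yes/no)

CrCl = (140 − 77) × 111.4 / (72 × 2.7) = 7018.2 / 194.40 ≈ 36.1 mL/min
CrCl ≈ 36 mL/min, which is ≥ 15 mL/min.

no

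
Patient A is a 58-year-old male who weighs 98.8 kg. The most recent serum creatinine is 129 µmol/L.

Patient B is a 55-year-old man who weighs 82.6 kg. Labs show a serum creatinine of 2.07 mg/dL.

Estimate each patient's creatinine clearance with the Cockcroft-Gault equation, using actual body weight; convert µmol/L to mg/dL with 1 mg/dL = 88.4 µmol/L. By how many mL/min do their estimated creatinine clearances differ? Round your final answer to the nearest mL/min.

Patient A: SCr = 129 / 88.4 = 1.459 mg/dL
Patient A: CrCl = (140 − 58) × 98.8 / (72 × 1.459) = 8101.6 / 105.05 ≈ 77.1 mL/min
Patient B: CrCl = (140 − 55) × 82.6 / (72 × 2.07) = 7021.0 / 149.04 ≈ 47.1 mL/min
|77.1 − 47.1| = 30.0 mL/min

30 mL/min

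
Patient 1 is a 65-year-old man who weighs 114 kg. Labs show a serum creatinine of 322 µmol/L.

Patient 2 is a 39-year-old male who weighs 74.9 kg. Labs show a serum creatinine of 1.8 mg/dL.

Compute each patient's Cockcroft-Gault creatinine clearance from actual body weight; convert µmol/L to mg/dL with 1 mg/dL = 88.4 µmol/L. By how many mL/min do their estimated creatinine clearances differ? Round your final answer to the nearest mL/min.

26 mL/min

Patient 1: SCr = 322 / 88.4 = 3.643 mg/dL
Patient 1: CrCl = (140 − 65) × 114 / (72 × 3.643) = 8550.0 / 262.30 ≈ 32.6 mL/min
Patient 2: CrCl = (140 − 39) × 74.9 / (72 × 1.8) = 7564.9 / 129.60 ≈ 58.4 mL/min
|32.6 − 58.4| = 25.8 mL/min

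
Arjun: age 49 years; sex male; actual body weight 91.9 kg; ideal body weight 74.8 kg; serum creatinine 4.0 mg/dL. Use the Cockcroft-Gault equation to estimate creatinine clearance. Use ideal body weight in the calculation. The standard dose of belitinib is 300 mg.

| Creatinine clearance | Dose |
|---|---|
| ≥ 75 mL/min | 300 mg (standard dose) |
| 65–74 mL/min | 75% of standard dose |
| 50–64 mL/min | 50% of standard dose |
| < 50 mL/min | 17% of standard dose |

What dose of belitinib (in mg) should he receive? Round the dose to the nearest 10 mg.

CrCl = (140 − 49) × 74.8 / (72 × 4) = 6806.8 / 288.00 ≈ 23.6 mL/min
CrCl ≈ 24 mL/min → bracket < 50 mL/min.
17% of 300 mg = 51 mg → 50 mg

50 mg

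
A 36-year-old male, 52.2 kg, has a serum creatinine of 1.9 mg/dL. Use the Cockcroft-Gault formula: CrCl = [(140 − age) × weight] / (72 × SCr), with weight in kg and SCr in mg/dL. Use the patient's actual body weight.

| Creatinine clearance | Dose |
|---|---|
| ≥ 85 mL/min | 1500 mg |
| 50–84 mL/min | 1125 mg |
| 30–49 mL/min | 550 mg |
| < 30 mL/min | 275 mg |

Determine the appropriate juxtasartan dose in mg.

CrCl = (140 − 36) × 52.2 / (72 × 1.9) = 5428.8 / 136.80 ≈ 39.7 mL/min
CrCl ≈ 40 mL/min → bracket 30–49 mL/min.
Dose for this bracket: 550 mg.

550 mg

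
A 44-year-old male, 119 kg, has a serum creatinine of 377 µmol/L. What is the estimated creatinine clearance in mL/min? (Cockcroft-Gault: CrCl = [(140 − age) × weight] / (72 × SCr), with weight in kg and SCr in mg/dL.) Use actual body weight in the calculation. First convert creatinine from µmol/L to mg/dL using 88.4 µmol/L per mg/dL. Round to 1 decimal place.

37.2 mL/min

SCr = 377 / 88.4 = 4.265 mg/dL
CrCl = (140 − 44) × 119 / (72 × 4.265) = 11424.0 / 307.08 ≈ 37.2 mL/min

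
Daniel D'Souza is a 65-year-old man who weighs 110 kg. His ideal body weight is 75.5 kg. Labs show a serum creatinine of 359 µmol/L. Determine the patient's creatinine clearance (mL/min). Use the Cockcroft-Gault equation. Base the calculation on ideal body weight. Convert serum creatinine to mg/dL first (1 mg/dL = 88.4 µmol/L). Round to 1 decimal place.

SCr = 359 / 88.4 = 4.061 mg/dL
CrCl = (140 − 65) × 75.5 / (72 × 4.061) = 5662.5 / 292.39 ≈ 19.4 mL/min

19.4 mL/min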